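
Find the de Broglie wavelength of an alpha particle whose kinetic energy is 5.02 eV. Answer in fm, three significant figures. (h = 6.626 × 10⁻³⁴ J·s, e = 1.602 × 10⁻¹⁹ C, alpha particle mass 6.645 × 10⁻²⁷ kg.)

KE = 5.02 eV = 8.042 × 10⁻¹⁹ J.
p = √(2mKE) = √(2 × 6.645 × 10⁻²⁷ × 8.042 × 10⁻¹⁹) = 1.034 × 10⁻²² kg·m/s.
λ = h/p = 6.626 × 10⁻³⁴ / 1.034 × 10⁻²² = 6.41 × 10⁻¹² m = 6410 fm.

λ = 6410 fm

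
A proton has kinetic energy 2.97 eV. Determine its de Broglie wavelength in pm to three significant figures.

KE = 2.97 eV = 4.758 × 10⁻¹⁹ J.
p = √(2mKE) = √(2 × 1.673 × 10⁻²⁷ × 4.758 × 10⁻¹⁹) = 3.990 × 10⁻²³ kg·m/s.
λ = h/p = 6.626 × 10⁻³⁴ / 3.990 × 10⁻²³ = 1.66 × 10⁻¹¹ m = 16.6 pm.

λ = 16.6 pm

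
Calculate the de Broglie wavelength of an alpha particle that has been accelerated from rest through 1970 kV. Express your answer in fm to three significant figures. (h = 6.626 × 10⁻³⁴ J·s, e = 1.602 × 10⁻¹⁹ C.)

KE = 2eV = 2 × 1.602 × 10⁻¹⁹ × 1.970 × 10⁶ = 6.312 × 10⁻¹³ J.
p = √(2mKE) = √(2 × 6.645 × 10⁻²⁷ × 6.312 × 10⁻¹³) = 9.159 × 10⁻²⁰ kg·m/s.
λ = h/p = 6.626 × 10⁻³⁴ / 9.159 × 10⁻²⁰ = 7.23 × 10⁻¹⁵ m = 7.23 fm.

λ = 7.23 fm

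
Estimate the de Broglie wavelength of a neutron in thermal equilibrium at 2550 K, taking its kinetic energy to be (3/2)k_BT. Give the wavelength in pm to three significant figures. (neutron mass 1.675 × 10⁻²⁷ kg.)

KE = (3/2)k_BT = 1.5 × 1.381 × 10⁻²³ × 2550 = 5.282 × 10⁻²⁰ J.
p = √(2mKE) = √(2 × 1.675 × 10⁻²⁷ × 5.282 × 10⁻²⁰) = 1.330 × 10⁻²³ kg·m/s.
λ = h/p = 4.98 × 10⁻¹¹ m = 49.8 pm.

λ = 49.8 pm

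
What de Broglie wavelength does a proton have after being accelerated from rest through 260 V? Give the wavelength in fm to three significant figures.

λ = 1770 fm

KE = eV = 1.602 × 10⁻¹⁹ × 260.0 = 4.165 × 10⁻¹⁷ J.
p = √(2mKE) = √(2 × 1.673 × 10⁻²⁷ × 4.165 × 10⁻¹⁷) = 3.733 × 10⁻²² kg·m/s.
λ = h/p = 6.626 × 10⁻³⁴ / 3.733 × 10⁻²² = 1.77 × 10⁻¹² m = 1770 fm.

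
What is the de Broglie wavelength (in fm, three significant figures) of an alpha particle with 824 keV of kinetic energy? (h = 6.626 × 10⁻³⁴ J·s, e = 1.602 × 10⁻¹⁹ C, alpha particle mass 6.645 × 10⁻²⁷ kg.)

KE = 824 keV = 1.320 × 10⁻¹³ J.
p = √(2mKE) = √(2 × 6.645 × 10⁻²⁷ × 1.320 × 10⁻¹³) = 4.188 × 10⁻²⁰ kg·m/s.
λ = h/p = 6.626 × 10⁻³⁴ / 4.188 × 10⁻²⁰ = 1.58 × 10⁻¹⁴ m = 15.8 fm.

λ = 15.8 fm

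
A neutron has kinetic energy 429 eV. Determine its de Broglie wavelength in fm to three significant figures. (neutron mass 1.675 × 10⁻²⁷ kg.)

KE = 429 eV = 6.873 × 10⁻¹⁷ J.
p = √(2mKE) = √(2 × 1.675 × 10⁻²⁷ × 6.873 × 10⁻¹⁷) = 4.798 × 10⁻²² kg·m/s.
λ = h/p = 6.626 × 10⁻³⁴ / 4.798 × 10⁻²² = 1.38 × 10⁻¹² m = 1380 fm.

λ = 1380 fm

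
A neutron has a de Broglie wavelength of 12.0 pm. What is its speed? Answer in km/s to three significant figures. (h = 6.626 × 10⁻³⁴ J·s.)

p = h/λ = 6.626 × 10⁻³⁴ / 1.200 × 10⁻¹¹ = 5.522 × 10⁻²³ kg·m/s.
v = p/m = 5.522 × 10⁻²³ / 1.675 × 10⁻²⁷ = 3.30 × 10⁴ m/s = 33.0 km/s.

v = 33.0 km/s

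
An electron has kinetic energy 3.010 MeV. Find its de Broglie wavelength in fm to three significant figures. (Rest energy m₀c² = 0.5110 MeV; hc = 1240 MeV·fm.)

λ = 356 fm

Total energy E = KE + m₀c² = 3.010 + 0.5110 = 3.5210 MeV.
(pc)² = E² − (m₀c²)² = (3.5210)² − (0.5110)² = 12.14 MeV², so pc = 3.484 MeV.
λ = hc/(pc) = 1240 MeV·fm / 3.484 MeV = 356 fm.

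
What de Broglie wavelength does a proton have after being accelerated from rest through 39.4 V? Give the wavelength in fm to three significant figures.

KE = eV = 1.602 × 10⁻¹⁹ × 39.40 = 6.312 × 10⁻¹⁸ J.
p = √(2mKE) = √(2 × 1.673 × 10⁻²⁷ × 6.312 × 10⁻¹⁸) = 1.453 × 10⁻²² kg·m/s.
λ = h/p = 6.626 × 10⁻³⁴ / 1.453 × 10⁻²² = 4.56 × 10⁻¹² m = 4560 fm.

λ = 4560 fm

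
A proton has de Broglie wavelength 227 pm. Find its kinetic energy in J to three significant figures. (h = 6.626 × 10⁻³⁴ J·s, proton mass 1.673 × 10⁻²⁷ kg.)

p = h/λ = 6.626 × 10⁻³⁴ / 2.270 × 10⁻¹⁰ = 2.919 × 10⁻²⁴ kg·m/s.
KE = p²/(2m) = (2.919 × 10⁻²⁴)² / (2 × 1.673 × 10⁻²⁷) = 2.546 × 10⁻²¹ J = 2.55 × 10⁻²¹ J.

KE = 2.55 × 10⁻²¹ J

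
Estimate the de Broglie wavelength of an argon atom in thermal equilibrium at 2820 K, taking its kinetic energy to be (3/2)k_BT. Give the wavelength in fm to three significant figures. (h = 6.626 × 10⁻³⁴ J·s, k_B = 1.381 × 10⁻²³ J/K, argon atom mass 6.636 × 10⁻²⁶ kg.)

λ = 7530 fm

KE = (3/2)k_BT = 1.5 × 1.381 × 10⁻²³ × 2820 = 5.842 × 10⁻²⁰ J.
p = √(2mKE) = √(2 × 6.636 × 10⁻²⁶ × 5.842 × 10⁻²⁰) = 8.805 × 10⁻²³ kg·m/s.
λ = h/p = 7.53 × 10⁻¹² m = 7530 fm.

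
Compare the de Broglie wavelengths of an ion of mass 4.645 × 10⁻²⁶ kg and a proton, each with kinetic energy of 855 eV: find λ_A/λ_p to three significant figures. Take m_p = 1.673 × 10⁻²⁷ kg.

λ_A/λ_p = 0.190

At fixed KE, p = √(2mKE) so λ = h/p ∝ 1/√m.
λ_A/λ_p = √(m_p/m_A) = √(1.673 × 10⁻²⁷/4.645 × 10⁻²⁶) = √(0.03602) = 0.190.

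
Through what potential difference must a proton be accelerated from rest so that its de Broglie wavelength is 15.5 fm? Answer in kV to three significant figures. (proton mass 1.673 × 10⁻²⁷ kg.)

p = h/λ = 6.626 × 10⁻³⁴ / 1.550 × 10⁻¹⁴ = 4.275 × 10⁻²⁰ kg·m/s.
KE = p²/(2m) = 5.462 × 10⁻¹³ J.
V = KE/e = 5.462 × 10⁻¹³ / (1.602 × 10⁻¹⁹) = 3410 kV.

V = 3410 kV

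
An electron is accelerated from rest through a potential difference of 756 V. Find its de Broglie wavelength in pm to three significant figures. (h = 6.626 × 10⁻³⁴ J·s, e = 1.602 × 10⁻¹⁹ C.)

λ = 44.6 pm

KE = eV = 1.602 × 10⁻¹⁹ × 756.0 = 1.211 × 10⁻¹⁶ J.
p = √(2mKE) = √(2 × 9.109 × 10⁻³¹ × 1.211 × 10⁻¹⁶) = 1.485 × 10⁻²³ kg·m/s.
λ = h/p = 6.626 × 10⁻³⁴ / 1.485 × 10⁻²³ = 4.46 × 10⁻¹¹ m = 44.6 pm.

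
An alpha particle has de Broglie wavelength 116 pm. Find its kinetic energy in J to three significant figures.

p = h/λ = 6.626 × 10⁻³⁴ / 1.160 × 10⁻¹⁰ = 5.712 × 10⁻²⁴ kg·m/s.
KE = p²/(2m) = (5.712 × 10⁻²⁴)² / (2 × 6.645 × 10⁻²⁷) = 2.455 × 10⁻²¹ J = 2.46 × 10⁻²¹ J.

KE = 2.46 × 10⁻²¹ J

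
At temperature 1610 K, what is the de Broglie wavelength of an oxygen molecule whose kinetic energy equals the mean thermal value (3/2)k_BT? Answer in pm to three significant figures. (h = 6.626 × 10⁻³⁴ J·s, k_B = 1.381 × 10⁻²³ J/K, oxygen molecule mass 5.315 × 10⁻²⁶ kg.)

KE = (3/2)k_BT = 1.5 × 1.381 × 10⁻²³ × 1610 = 3.335 × 10⁻²⁰ J.
p = √(2mKE) = √(2 × 5.315 × 10⁻²⁶ × 3.335 × 10⁻²⁰) = 5.954 × 10⁻²³ kg·m/s.
λ = h/p = 1.11 × 10⁻¹¹ m = 11.1 pm.

λ = 11.1 pm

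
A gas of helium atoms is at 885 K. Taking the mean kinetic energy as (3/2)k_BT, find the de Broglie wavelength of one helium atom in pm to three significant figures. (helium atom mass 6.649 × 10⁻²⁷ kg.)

KE = (3/2)k_BT = 1.5 × 1.381 × 10⁻²³ × 885 = 1.833 × 10⁻²⁰ J.
p = √(2mKE) = √(2 × 6.649 × 10⁻²⁷ × 1.833 × 10⁻²⁰) = 1.561 × 10⁻²³ kg·m/s.
λ = h/p = 4.24 × 10⁻¹¹ m = 42.4 pm.

λ = 42.4 pm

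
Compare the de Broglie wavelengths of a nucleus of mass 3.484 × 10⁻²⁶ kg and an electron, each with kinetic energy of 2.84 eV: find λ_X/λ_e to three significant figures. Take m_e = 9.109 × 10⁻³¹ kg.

λ_X/λ_e = 5.11 × 10⁻³

At fixed KE, p = √(2mKE) so λ = h/p ∝ 1/√m.
λ_X/λ_e = √(m_e/m_X) = √(9.109 × 10⁻³¹/3.484 × 10⁻²⁶) = √(2.615 × 10⁻⁵) = 5.11 × 10⁻³.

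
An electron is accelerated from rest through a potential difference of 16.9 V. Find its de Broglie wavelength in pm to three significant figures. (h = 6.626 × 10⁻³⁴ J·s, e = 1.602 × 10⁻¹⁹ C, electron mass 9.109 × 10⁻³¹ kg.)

λ = 298 pm

KE = eV = 1.602 × 10⁻¹⁹ × 16.90 = 2.707 × 10⁻¹⁸ J.
p = √(2mKE) = √(2 × 9.109 × 10⁻³¹ × 2.707 × 10⁻¹⁸) = 2.221 × 10⁻²⁴ kg·m/s.
λ = h/p = 6.626 × 10⁻³⁴ / 2.221 × 10⁻²⁴ = 2.98 × 10⁻¹⁰ m = 298 pm.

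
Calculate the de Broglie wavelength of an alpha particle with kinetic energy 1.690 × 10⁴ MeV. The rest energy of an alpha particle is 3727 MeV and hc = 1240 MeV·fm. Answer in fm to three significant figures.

λ = 0.0611 fm

Total energy E = KE + m₀c² = 1.690 × 10⁴ + 3727 = 20627 MeV.
(pc)² = E² − (m₀c²)² = (20627)² − (3727)² = 4.116 × 10⁸ MeV², so pc = 2.029 × 10⁴ MeV.
λ = hc/(pc) = 1240 MeV·fm / 2.029 × 10⁴ MeV = 0.0611 fm.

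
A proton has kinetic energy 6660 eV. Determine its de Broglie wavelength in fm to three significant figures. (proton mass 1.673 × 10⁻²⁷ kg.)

λ = 351 fm

KE = 6660 eV = 1.067 × 10⁻¹⁵ J.
p = √(2mKE) = √(2 × 1.673 × 10⁻²⁷ × 1.067 × 10⁻¹⁵) = 1.889 × 10⁻²¹ kg·m/s.
λ = h/p = 6.626 × 10⁻³⁴ / 1.889 × 10⁻²¹ = 3.51 × 10⁻¹³ m = 351 fm.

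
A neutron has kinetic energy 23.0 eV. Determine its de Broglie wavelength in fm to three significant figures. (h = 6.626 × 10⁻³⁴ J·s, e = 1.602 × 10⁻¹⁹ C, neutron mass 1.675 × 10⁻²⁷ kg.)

KE = 23.0 eV = 3.685 × 10⁻¹⁸ J.
p = √(2mKE) = √(2 × 1.675 × 10⁻²⁷ × 3.685 × 10⁻¹⁸) = 1.111 × 10⁻²² kg·m/s.
λ = h/p = 6.626 × 10⁻³⁴ / 1.111 × 10⁻²² = 5.96 × 10⁻¹² m = 5960 fm.

λ = 5960 fm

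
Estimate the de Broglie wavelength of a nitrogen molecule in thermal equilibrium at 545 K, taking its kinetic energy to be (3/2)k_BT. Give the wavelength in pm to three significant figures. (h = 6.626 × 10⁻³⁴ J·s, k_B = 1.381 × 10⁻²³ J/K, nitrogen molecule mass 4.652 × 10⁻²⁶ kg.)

KE = (3/2)k_BT = 1.5 × 1.381 × 10⁻²³ × 545 = 1.129 × 10⁻²⁰ J.
p = √(2mKE) = √(2 × 4.652 × 10⁻²⁶ × 1.129 × 10⁻²⁰) = 3.241 × 10⁻²³ kg·m/s.
λ = h/p = 2.04 × 10⁻¹¹ m = 20.4 pm.

λ = 20.4 pm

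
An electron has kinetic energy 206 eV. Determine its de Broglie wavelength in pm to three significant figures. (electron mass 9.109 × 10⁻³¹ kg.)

KE = 206 eV = 3.300 × 10⁻¹⁷ J.
p = √(2mKE) = √(2 × 9.109 × 10⁻³¹ × 3.300 × 10⁻¹⁷) = 7.754 × 10⁻²⁴ kg·m/s.
λ = h/p = 6.626 × 10⁻³⁴ / 7.754 × 10⁻²⁴ = 8.55 × 10⁻¹¹ m = 85.5 pm.

λ = 85.5 pm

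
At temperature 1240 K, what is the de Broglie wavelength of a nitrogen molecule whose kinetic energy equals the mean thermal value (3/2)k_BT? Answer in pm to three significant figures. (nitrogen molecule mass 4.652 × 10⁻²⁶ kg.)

λ = 13.6 pm

KE = (3/2)k_BT = 1.5 × 1.381 × 10⁻²³ × 1240 = 2.569 × 10⁻²⁰ J.
p = √(2mKE) = √(2 × 4.652 × 10⁻²⁶ × 2.569 × 10⁻²⁰) = 4.889 × 10⁻²³ kg·m/s.
λ = h/p = 1.36 × 10⁻¹¹ m = 13.6 pm.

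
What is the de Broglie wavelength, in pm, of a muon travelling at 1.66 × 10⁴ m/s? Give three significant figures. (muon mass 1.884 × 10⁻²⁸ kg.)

λ = 212 pm

p = mv = 1.884 × 10⁻²⁸ × 1.66 × 10⁴ = 3.127 × 10⁻²⁴ kg·m/s.
λ = h/p = 6.626 × 10⁻³⁴ / 3.127 × 10⁻²⁴ = 2.12 × 10⁻¹⁰ m = 212 pm.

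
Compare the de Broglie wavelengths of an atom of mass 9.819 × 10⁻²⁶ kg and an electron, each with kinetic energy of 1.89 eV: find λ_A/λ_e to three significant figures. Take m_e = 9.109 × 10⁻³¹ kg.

λ_A/λ_e = 3.05 × 10⁻³

At fixed KE, p = √(2mKE) so λ = h/p ∝ 1/√m.
λ_A/λ_e = √(m_e/m_A) = √(9.109 × 10⁻³¹/9.819 × 10⁻²⁶) = √(9.277 × 10⁻⁶) = 3.05 × 10⁻³.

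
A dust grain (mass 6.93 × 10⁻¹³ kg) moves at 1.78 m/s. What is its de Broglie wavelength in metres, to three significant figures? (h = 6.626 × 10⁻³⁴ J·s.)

λ = 5.37 × 10⁻²² m

p = mv = 6.93 × 10⁻¹³ × 1.78 = 1.234 × 10⁻¹² kg·m/s.
λ = h/p = 6.626 × 10⁻³⁴ / 1.234 × 10⁻¹² = 5.37 × 10⁻²² m.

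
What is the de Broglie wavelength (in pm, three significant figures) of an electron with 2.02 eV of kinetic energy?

KE = 2.02 eV = 3.236 × 10⁻¹⁹ J.
p = √(2mKE) = √(2 × 9.109 × 10⁻³¹ × 3.236 × 10⁻¹⁹) = 7.678 × 10⁻²⁵ kg·m/s.
λ = h/p = 6.626 × 10⁻³⁴ / 7.678 × 10⁻²⁵ = 8.63 × 10⁻¹⁰ m = 863 pm.

λ = 863 pm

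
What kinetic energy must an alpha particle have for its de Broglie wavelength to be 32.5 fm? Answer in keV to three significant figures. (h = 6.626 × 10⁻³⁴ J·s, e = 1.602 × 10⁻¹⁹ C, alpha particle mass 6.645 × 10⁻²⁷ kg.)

p = h/λ = 6.626 × 10⁻³⁴ / 3.250 × 10⁻¹⁴ = 2.039 × 10⁻²⁰ kg·m/s.
KE = p²/(2m) = (2.039 × 10⁻²⁰)² / (2 × 6.645 × 10⁻²⁷) = 3.128 × 10⁻¹⁴ J = 195 keV.

KE = 195 keV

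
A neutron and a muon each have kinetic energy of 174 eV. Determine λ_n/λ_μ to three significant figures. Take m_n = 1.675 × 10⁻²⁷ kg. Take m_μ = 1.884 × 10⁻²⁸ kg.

λ_n/λ_μ = 0.335

At fixed KE, p = √(2mKE) so λ = h/p ∝ 1/√m.
λ_n/λ_μ = √(m_μ/m_n) = √(1.884 × 10⁻²⁸/1.675 × 10⁻²⁷) = √(0.1125) = 0.335.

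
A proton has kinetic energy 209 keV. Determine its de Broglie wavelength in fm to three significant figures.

λ = 62.6 fm

KE = 209 keV = 3.348 × 10⁻¹⁴ J.
p = √(2mKE) = √(2 × 1.673 × 10⁻²⁷ × 3.348 × 10⁻¹⁴) = 1.058 × 10⁻²⁰ kg·m/s.
λ = h/p = 6.626 × 10⁻³⁴ / 1.058 × 10⁻²⁰ = 6.26 × 10⁻¹⁴ m = 62.6 fm.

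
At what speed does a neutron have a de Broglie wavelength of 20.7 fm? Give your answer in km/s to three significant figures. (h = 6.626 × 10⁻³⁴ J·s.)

v = 1.91 × 10⁴ km/s

p = h/λ = 6.626 × 10⁻³⁴ / 2.070 × 10⁻¹⁴ = 3.201 × 10⁻²⁰ kg·m/s.
v = p/m = 3.201 × 10⁻²⁰ / 1.675 × 10⁻²⁷ = 1.91 × 10⁷ m/s = 1.91 × 10⁴ km/s.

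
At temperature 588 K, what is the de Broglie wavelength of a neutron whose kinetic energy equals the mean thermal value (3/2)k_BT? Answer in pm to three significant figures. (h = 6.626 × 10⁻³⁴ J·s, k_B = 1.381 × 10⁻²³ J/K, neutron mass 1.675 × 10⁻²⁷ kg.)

λ = 104 pm

KE = (3/2)k_BT = 1.5 × 1.381 × 10⁻²³ × 588 = 1.218 × 10⁻²⁰ J.
p = √(2mKE) = √(2 × 1.675 × 10⁻²⁷ × 1.218 × 10⁻²⁰) = 6.388 × 10⁻²⁴ kg·m/s.
λ = h/p = 1.04 × 10⁻¹⁰ m = 104 pm.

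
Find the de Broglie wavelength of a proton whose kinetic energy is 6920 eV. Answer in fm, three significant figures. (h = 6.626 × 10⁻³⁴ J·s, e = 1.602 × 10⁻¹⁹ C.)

λ = 344 fm

KE = 6920 eV = 1.109 × 10⁻¹⁵ J.
p = √(2mKE) = √(2 × 1.673 × 10⁻²⁷ × 1.109 × 10⁻¹⁵) = 1.926 × 10⁻²¹ kg·m/s.
λ = h/p = 6.626 × 10⁻³⁴ / 1.926 × 10⁻²¹ = 3.44 × 10⁻¹³ m = 344 fm.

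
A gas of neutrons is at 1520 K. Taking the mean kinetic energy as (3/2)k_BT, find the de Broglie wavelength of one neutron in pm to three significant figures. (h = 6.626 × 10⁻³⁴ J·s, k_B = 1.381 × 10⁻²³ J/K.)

KE = (3/2)k_BT = 1.5 × 1.381 × 10⁻²³ × 1520 = 3.149 × 10⁻²⁰ J.
p = √(2mKE) = √(2 × 1.675 × 10⁻²⁷ × 3.149 × 10⁻²⁰) = 1.027 × 10⁻²³ kg·m/s.
λ = h/p = 6.45 × 10⁻¹¹ m = 64.5 pm.

λ = 64.5 pm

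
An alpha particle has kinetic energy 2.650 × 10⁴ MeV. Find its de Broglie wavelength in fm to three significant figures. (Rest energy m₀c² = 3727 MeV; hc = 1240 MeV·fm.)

λ = 0.0413 fm

Total energy E = KE + m₀c² = 2.650 × 10⁴ + 3727 = 30227 MeV.
(pc)² = E² − (m₀c²)² = (30227)² − (3727)² = 8.998 × 10⁸ MeV², so pc = 3.000 × 10⁴ MeV.
λ = hc/(pc) = 1240 MeV·fm / 3.000 × 10⁴ MeV = 0.0413 fm.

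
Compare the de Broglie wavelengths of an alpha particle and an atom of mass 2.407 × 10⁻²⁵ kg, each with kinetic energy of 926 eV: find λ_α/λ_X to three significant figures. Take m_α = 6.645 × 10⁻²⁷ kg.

λ_α/λ_X = 6.02

At fixed KE, p = √(2mKE) so λ = h/p ∝ 1/√m.
λ_α/λ_X = √(m_X/m_α) = √(2.407 × 10⁻²⁵/6.645 × 10⁻²⁷) = √(36.22) = 6.02.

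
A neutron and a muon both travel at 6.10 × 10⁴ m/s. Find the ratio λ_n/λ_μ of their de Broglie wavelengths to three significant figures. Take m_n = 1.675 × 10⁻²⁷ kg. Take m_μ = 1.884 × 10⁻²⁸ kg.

λ_n/λ_μ = 0.112

At fixed v, p = mv so λ = h/(mv) ∝ 1/m.
λ_n/λ_μ = m_μ/m_n = 1.884 × 10⁻²⁸/1.675 × 10⁻²⁷ = 0.112.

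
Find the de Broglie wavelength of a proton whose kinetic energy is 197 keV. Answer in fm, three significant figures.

KE = 197 keV = 3.156 × 10⁻¹⁴ J.
p = √(2mKE) = √(2 × 1.673 × 10⁻²⁷ × 3.156 × 10⁻¹⁴) = 1.028 × 10⁻²⁰ kg·m/s.
λ = h/p = 6.626 × 10⁻³⁴ / 1.028 × 10⁻²⁰ = 6.45 × 10⁻¹⁴ m = 64.5 fm.

λ = 64.5 fm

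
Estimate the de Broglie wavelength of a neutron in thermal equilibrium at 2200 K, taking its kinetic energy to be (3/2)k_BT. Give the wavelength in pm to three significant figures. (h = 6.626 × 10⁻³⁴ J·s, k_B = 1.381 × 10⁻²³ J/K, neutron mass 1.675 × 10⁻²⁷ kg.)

KE = (3/2)k_BT = 1.5 × 1.381 × 10⁻²³ × 2200 = 4.557 × 10⁻²⁰ J.
p = √(2mKE) = √(2 × 1.675 × 10⁻²⁷ × 4.557 × 10⁻²⁰) = 1.236 × 10⁻²³ kg·m/s.
λ = h/p = 5.36 × 10⁻¹¹ m = 53.6 pm.

λ = 53.6 pm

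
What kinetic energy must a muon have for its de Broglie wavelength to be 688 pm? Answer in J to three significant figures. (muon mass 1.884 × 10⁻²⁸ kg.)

KE = 2.46 × 10⁻²¹ J

p = h/λ = 6.626 × 10⁻³⁴ / 6.880 × 10⁻¹⁰ = 9.631 × 10⁻²⁵ kg·m/s.
KE = p²/(2m) = (9.631 × 10⁻²⁵)² / (2 × 1.884 × 10⁻²⁸) = 2.462 × 10⁻²¹ J = 2.46 × 10⁻²¹ J.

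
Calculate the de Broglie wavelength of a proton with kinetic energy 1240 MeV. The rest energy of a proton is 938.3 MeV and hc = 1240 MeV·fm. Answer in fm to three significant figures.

Total energy E = KE + m₀c² = 1240 + 938.3 = 2178.3 MeV.
(pc)² = E² − (m₀c²)² = (2178.3)² − (938.3)² = 3.865 × 10⁶ MeV², so pc = 1966 MeV.
λ = hc/(pc) = 1240 MeV·fm / 1966 MeV = 0.631 fm.

λ = 0.631 fm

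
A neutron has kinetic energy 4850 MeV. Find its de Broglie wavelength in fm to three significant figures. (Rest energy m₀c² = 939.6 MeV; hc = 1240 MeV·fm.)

λ = 0.217 fm

Total energy E = KE + m₀c² = 4850 + 939.6 = 5789.6 MeV.
(pc)² = E² − (m₀c²)² = (5789.6)² − (939.6)² = 3.264 × 10⁷ MeV², so pc = 5713 MeV.
λ = hc/(pc) = 1240 MeV·fm / 5713 MeV = 0.217 fm.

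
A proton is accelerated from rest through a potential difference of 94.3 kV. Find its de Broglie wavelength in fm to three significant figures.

KE = eV = 1.602 × 10⁻¹⁹ × 9.430 × 10⁴ = 1.511 × 10⁻¹⁴ J.
p = √(2mKE) = √(2 × 1.673 × 10⁻²⁷ × 1.511 × 10⁻¹⁴) = 7.110 × 10⁻²¹ kg·m/s.
λ = h/p = 6.626 × 10⁻³⁴ / 7.110 × 10⁻²¹ = 9.32 × 10⁻¹⁴ m = 93.2 fm.

λ = 93.2 fm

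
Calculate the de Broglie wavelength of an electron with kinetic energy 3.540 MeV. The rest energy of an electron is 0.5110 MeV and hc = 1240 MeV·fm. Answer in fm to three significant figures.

Total energy E = KE + m₀c² = 3.540 + 0.5110 = 4.0510 MeV.
(pc)² = E² − (m₀c²)² = (4.0510)² − (0.5110)² = 16.15 MeV², so pc = 4.019 MeV.
λ = hc/(pc) = 1240 MeV·fm / 4.019 MeV = 309 fm.

λ = 309 fm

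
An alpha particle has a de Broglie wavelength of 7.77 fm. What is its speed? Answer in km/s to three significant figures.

v = 1.28 × 10⁴ km/s

p = h/λ = 6.626 × 10⁻³⁴ / 7.770 × 10⁻¹⁵ = 8.528 × 10⁻²⁰ kg·m/s.
v = p/m = 8.528 × 10⁻²⁰ / 6.645 × 10⁻²⁷ = 1.28 × 10⁷ m/s = 1.28 × 10⁴ km/s.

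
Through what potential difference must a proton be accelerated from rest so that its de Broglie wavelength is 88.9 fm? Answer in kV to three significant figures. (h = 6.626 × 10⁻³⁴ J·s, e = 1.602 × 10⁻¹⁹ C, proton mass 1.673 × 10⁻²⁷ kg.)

p = h/λ = 6.626 × 10⁻³⁴ / 8.890 × 10⁻¹⁴ = 7.453 × 10⁻²¹ kg·m/s.
KE = p²/(2m) = 1.660 × 10⁻¹⁴ J.
V = KE/e = 1.660 × 10⁻¹⁴ / (1.602 × 10⁻¹⁹) = 104 kV.

V = 104 kV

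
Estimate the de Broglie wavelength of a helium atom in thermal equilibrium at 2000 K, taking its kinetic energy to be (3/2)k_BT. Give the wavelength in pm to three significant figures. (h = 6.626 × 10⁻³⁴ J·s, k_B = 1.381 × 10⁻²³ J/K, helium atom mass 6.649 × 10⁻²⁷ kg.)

KE = (3/2)k_BT = 1.5 × 1.381 × 10⁻²³ × 2000 = 4.143 × 10⁻²⁰ J.
p = √(2mKE) = √(2 × 6.649 × 10⁻²⁷ × 4.143 × 10⁻²⁰) = 2.347 × 10⁻²³ kg·m/s.
λ = h/p = 2.82 × 10⁻¹¹ m = 28.2 pm.

λ = 28.2 pm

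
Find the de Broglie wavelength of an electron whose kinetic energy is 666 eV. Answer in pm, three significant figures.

λ = 47.5 pm

KE = 666 eV = 1.067 × 10⁻¹⁶ J.
p = √(2mKE) = √(2 × 9.109 × 10⁻³¹ × 1.067 × 10⁻¹⁶) = 1.394 × 10⁻²³ kg·m/s.
λ = h/p = 6.626 × 10⁻³⁴ / 1.394 × 10⁻²³ = 4.75 × 10⁻¹¹ m = 47.5 pm.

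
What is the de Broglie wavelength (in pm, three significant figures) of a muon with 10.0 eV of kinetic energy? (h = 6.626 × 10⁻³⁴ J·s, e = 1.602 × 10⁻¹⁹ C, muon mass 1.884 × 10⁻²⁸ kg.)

λ = 27.0 pm

KE = 10.0 eV = 1.602 × 10⁻¹⁸ J.
p = √(2mKE) = √(2 × 1.884 × 10⁻²⁸ × 1.602 × 10⁻¹⁸) = 2.457 × 10⁻²³ kg·m/s.
λ = h/p = 6.626 × 10⁻³⁴ / 2.457 × 10⁻²³ = 2.70 × 10⁻¹¹ m = 27.0 pm.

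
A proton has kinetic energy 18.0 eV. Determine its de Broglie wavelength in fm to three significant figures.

KE = 18.0 eV = 2.884 × 10⁻¹⁸ J.
p = √(2mKE) = √(2 × 1.673 × 10⁻²⁷ × 2.884 × 10⁻¹⁸) = 9.823 × 10⁻²³ kg·m/s.
λ = h/p = 6.626 × 10⁻³⁴ / 9.823 × 10⁻²³ = 6.75 × 10⁻¹² m = 6750 fm.

λ = 6750 fm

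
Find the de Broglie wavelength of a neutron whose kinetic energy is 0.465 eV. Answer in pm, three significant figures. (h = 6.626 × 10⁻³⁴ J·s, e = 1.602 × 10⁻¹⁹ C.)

λ = 41.9 pm

KE = 0.465 eV = 7.449 × 10⁻²⁰ J.
p = √(2mKE) = √(2 × 1.675 × 10⁻²⁷ × 7.449 × 10⁻²⁰) = 1.580 × 10⁻²³ kg·m/s.
λ = h/p = 6.626 × 10⁻³⁴ / 1.580 × 10⁻²³ = 4.19 × 10⁻¹¹ m = 41.9 pm.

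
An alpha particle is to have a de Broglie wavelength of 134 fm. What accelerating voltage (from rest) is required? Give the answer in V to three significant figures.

p = h/λ = 6.626 × 10⁻³⁴ / 1.340 × 10⁻¹³ = 4.945 × 10⁻²¹ kg·m/s.
KE = p²/(2m) = 1.840 × 10⁻¹⁵ J.
V = KE/2e = 1.840 × 10⁻¹⁵ / (2 × 1.602 × 10⁻¹⁹) = 5740 V.

V = 5740 V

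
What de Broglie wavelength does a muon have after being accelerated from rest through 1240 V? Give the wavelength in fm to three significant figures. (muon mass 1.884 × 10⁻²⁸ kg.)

λ = 2420 fm

KE = eV = 1.602 × 10⁻¹⁹ × 1240 = 1.986 × 10⁻¹⁶ J.
p = √(2mKE) = √(2 × 1.884 × 10⁻²⁸ × 1.986 × 10⁻¹⁶) = 2.736 × 10⁻²² kg·m/s.
λ = h/p = 6.626 × 10⁻³⁴ / 2.736 × 10⁻²² = 2.42 × 10⁻¹² m = 2420 fm.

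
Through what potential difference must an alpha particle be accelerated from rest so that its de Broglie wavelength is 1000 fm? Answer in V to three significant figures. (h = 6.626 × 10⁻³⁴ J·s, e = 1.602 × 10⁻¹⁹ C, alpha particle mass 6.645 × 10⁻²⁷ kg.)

p = h/λ = 6.626 × 10⁻³⁴ / 1.000 × 10⁻¹² = 6.626 × 10⁻²² kg·m/s.
KE = p²/(2m) = 3.304 × 10⁻¹⁷ J.
V = KE/2e = 3.304 × 10⁻¹⁷ / (2 × 1.602 × 10⁻¹⁹) = 103 V.

V = 103 V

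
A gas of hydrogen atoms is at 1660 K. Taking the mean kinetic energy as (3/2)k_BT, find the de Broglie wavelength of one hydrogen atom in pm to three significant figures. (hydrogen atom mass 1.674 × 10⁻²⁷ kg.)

KE = (3/2)k_BT = 1.5 × 1.381 × 10⁻²³ × 1660 = 3.439 × 10⁻²⁰ J.
p = √(2mKE) = √(2 × 1.674 × 10⁻²⁷ × 3.439 × 10⁻²⁰) = 1.073 × 10⁻²³ kg·m/s.
λ = h/p = 6.18 × 10⁻¹¹ m = 61.8 pm.

λ = 61.8 pm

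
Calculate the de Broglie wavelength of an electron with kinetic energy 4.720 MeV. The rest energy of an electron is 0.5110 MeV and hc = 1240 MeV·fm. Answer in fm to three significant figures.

λ = 238 fm

Total energy E = KE + m₀c² = 4.720 + 0.5110 = 5.2310 MeV.
(pc)² = E² − (m₀c²)² = (5.2310)² − (0.5110)² = 27.10 MeV², so pc = 5.206 MeV.
λ = hc/(pc) = 1240 MeV·fm / 5.206 MeV = 238 fm.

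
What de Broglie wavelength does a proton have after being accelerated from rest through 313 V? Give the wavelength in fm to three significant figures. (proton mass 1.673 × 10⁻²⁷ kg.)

λ = 1620 fm

KE = eV = 1.602 × 10⁻¹⁹ × 313.0 = 5.014 × 10⁻¹⁷ J.
p = √(2mKE) = √(2 × 1.673 × 10⁻²⁷ × 5.014 × 10⁻¹⁷) = 4.096 × 10⁻²² kg·m/s.
λ = h/p = 6.626 × 10⁻³⁴ / 4.096 × 10⁻²² = 1.62 × 10⁻¹² m = 1620 fm.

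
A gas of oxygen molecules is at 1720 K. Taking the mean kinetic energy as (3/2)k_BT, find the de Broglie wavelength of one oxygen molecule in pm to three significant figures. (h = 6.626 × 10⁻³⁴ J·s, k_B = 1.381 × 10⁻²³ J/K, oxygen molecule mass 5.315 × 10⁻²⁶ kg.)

KE = (3/2)k_BT = 1.5 × 1.381 × 10⁻²³ × 1720 = 3.563 × 10⁻²⁰ J.
p = √(2mKE) = √(2 × 5.315 × 10⁻²⁶ × 3.563 × 10⁻²⁰) = 6.154 × 10⁻²³ kg·m/s.
λ = h/p = 1.08 × 10⁻¹¹ m = 10.8 pm.

λ = 10.8 pm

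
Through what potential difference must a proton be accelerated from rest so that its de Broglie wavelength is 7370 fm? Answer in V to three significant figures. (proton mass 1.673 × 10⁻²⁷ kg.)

p = h/λ = 6.626 × 10⁻³⁴ / 7.370 × 10⁻¹² = 8.991 × 10⁻²³ kg·m/s.
KE = p²/(2m) = 2.416 × 10⁻¹⁸ J.
V = KE/e = 2.416 × 10⁻¹⁸ / (1.602 × 10⁻¹⁹) = 15.1 V.

V = 15.1 V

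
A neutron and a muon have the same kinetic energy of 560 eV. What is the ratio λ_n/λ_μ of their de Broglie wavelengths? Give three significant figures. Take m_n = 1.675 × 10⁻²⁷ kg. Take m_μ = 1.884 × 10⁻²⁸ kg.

At fixed KE, p = √(2mKE) so λ = h/p ∝ 1/√m.
λ_n/λ_μ = √(m_μ/m_n) = √(1.884 × 10⁻²⁸/1.675 × 10⁻²⁷) = √(0.1125) = 0.335.

λ_n/λ_μ = 0.335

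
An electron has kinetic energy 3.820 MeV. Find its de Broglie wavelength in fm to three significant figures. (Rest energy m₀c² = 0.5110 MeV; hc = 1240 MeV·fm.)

Total energy E = KE + m₀c² = 3.820 + 0.5110 = 4.3310 MeV.
(pc)² = E² − (m₀c²)² = (4.3310)² − (0.5110)² = 18.50 MeV², so pc = 4.301 MeV.
λ = hc/(pc) = 1240 MeV·fm / 4.301 MeV = 288 fm.

λ = 288 fm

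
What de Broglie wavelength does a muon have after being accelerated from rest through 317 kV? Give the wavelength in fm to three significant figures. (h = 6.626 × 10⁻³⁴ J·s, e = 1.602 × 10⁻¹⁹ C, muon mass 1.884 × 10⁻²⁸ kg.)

KE = eV = 1.602 × 10⁻¹⁹ × 3.170 × 10⁵ = 5.078 × 10⁻¹⁴ J.
p = √(2mKE) = √(2 × 1.884 × 10⁻²⁸ × 5.078 × 10⁻¹⁴) = 4.374 × 10⁻²¹ kg·m/s.
λ = h/p = 6.626 × 10⁻³⁴ / 4.374 × 10⁻²¹ = 1.51 × 10⁻¹³ m = 151 fm.

λ = 151 fm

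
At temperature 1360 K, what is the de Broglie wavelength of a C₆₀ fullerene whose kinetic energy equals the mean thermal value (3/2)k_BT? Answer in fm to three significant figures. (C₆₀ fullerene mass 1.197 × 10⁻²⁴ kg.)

KE = (3/2)k_BT = 1.5 × 1.381 × 10⁻²³ × 1360 = 2.817 × 10⁻²⁰ J.
p = √(2mKE) = √(2 × 1.197 × 10⁻²⁴ × 2.817 × 10⁻²⁰) = 2.597 × 10⁻²² kg·m/s.
λ = h/p = 2.55 × 10⁻¹² m = 2550 fm.

λ = 2550 fm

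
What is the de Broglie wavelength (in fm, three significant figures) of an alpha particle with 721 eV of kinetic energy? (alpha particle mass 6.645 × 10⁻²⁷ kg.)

KE = 721 eV = 1.155 × 10⁻¹⁶ J.
p = √(2mKE) = √(2 × 6.645 × 10⁻²⁷ × 1.155 × 10⁻¹⁶) = 1.239 × 10⁻²¹ kg·m/s.
λ = h/p = 6.626 × 10⁻³⁴ / 1.239 × 10⁻²¹ = 5.35 × 10⁻¹³ m = 535 fm.

λ = 535 fm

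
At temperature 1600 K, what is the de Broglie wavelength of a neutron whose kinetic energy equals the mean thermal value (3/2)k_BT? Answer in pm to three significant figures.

λ = 62.9 pm

KE = (3/2)k_BT = 1.5 × 1.381 × 10⁻²³ × 1600 = 3.314 × 10⁻²⁰ J.
p = √(2mKE) = √(2 × 1.675 × 10⁻²⁷ × 3.314 × 10⁻²⁰) = 1.054 × 10⁻²³ kg·m/s.
λ = h/p = 6.29 × 10⁻¹¹ m = 62.9 pm.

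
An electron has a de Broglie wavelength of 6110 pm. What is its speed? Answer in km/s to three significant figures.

v = 119 km/s

p = h/λ = 6.626 × 10⁻³⁴ / 6.110 × 10⁻⁹ = 1.084 × 10⁻²⁵ kg·m/s.
v = p/m = 1.084 × 10⁻²⁵ / 9.109 × 10⁻³¹ = 1.19 × 10⁵ m/s = 119 km/s.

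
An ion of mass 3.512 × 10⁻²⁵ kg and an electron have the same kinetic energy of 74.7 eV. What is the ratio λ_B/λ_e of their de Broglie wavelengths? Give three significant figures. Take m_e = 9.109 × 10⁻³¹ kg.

λ_B/λ_e = 1.61 × 10⁻³

At fixed KE, p = √(2mKE) so λ = h/p ∝ 1/√m.
λ_B/λ_e = √(m_e/m_B) = √(9.109 × 10⁻³¹/3.512 × 10⁻²⁵) = √(2.594 × 10⁻⁶) = 1.61 × 10⁻³.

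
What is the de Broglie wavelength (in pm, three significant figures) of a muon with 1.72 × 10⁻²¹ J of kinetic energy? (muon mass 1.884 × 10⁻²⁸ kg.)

λ = 823 pm

p = √(2mKE) = √(2 × 1.884 × 10⁻²⁸ × 1.720 × 10⁻²¹) = 8.050 × 10⁻²⁵ kg·m/s.
λ = h/p = 6.626 × 10⁻³⁴ / 8.050 × 10⁻²⁵ = 8.23 × 10⁻¹⁰ m = 823 pm.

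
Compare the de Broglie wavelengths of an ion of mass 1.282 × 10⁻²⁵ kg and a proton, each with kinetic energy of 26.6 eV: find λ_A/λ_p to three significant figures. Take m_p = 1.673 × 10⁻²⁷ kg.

At fixed KE, p = √(2mKE) so λ = h/p ∝ 1/√m.
λ_A/λ_p = √(m_p/m_A) = √(1.673 × 10⁻²⁷/1.282 × 10⁻²⁵) = √(0.01305) = 0.114.

λ_A/λ_p = 0.114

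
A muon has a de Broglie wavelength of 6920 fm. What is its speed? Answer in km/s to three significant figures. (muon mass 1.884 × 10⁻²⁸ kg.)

v = 508 km/s

p = h/λ = 6.626 × 10⁻³⁴ / 6.920 × 10⁻¹² = 9.575 × 10⁻²³ kg·m/s.
v = p/m = 9.575 × 10⁻²³ / 1.884 × 10⁻²⁸ = 5.08 × 10⁵ m/s = 508 km/s.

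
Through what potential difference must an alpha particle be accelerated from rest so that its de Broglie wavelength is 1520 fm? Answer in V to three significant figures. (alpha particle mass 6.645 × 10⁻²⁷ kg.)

p = h/λ = 6.626 × 10⁻³⁴ / 1.520 × 10⁻¹² = 4.359 × 10⁻²² kg·m/s.
KE = p²/(2m) = 1.430 × 10⁻¹⁷ J.
V = KE/2e = 1.430 × 10⁻¹⁷ / (2 × 1.602 × 10⁻¹⁹) = 44.6 V.

V = 44.6 V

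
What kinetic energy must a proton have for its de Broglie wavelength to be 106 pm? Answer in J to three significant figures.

p = h/λ = 6.626 × 10⁻³⁴ / 1.060 × 10⁻¹⁰ = 6.251 × 10⁻²⁴ kg·m/s.
KE = p²/(2m) = (6.251 × 10⁻²⁴)² / (2 × 1.673 × 10⁻²⁷) = 1.168 × 10⁻²⁰ J = 1.17 × 10⁻²⁰ J.

KE = 1.17 × 10⁻²⁰ J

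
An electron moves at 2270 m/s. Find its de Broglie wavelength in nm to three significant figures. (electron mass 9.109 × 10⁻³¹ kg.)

λ = 320 nm

p = mv = 9.109 × 10⁻³¹ × 2270 = 2.068 × 10⁻²⁷ kg·m/s.
λ = h/p = 6.626 × 10⁻³⁴ / 2.068 × 10⁻²⁷ = 3.20 × 10⁻⁷ m = 320 nm.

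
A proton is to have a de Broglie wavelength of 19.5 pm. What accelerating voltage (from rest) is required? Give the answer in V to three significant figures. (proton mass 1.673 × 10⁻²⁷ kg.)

V = 2.15 V

p = h/λ = 6.626 × 10⁻³⁴ / 1.950 × 10⁻¹¹ = 3.398 × 10⁻²³ kg·m/s.
KE = p²/(2m) = 3.451 × 10⁻¹⁹ J.
V = KE/e = 3.451 × 10⁻¹⁹ / (1.602 × 10⁻¹⁹) = 2.15 V.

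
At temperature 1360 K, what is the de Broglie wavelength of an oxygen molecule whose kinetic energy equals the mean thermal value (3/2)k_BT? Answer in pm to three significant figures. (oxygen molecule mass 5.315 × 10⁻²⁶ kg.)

λ = 12.1 pm

KE = (3/2)k_BT = 1.5 × 1.381 × 10⁻²³ × 1360 = 2.817 × 10⁻²⁰ J.
p = √(2mKE) = √(2 × 5.315 × 10⁻²⁶ × 2.817 × 10⁻²⁰) = 5.472 × 10⁻²³ kg·m/s.
λ = h/p = 1.21 × 10⁻¹¹ m = 12.1 pm.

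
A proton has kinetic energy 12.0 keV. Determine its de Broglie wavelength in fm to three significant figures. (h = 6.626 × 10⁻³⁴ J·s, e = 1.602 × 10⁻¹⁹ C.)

KE = 12.0 keV = 1.922 × 10⁻¹⁵ J.
p = √(2mKE) = √(2 × 1.673 × 10⁻²⁷ × 1.922 × 10⁻¹⁵) = 2.536 × 10⁻²¹ kg·m/s.
λ = h/p = 6.626 × 10⁻³⁴ / 2.536 × 10⁻²¹ = 2.61 × 10⁻¹³ m = 261 fm.

λ = 261 fm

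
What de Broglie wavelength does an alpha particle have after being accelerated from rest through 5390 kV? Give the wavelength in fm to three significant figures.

KE = 2eV = 2 × 1.602 × 10⁻¹⁹ × 5.390 × 10⁶ = 1.727 × 10⁻¹² J.
p = √(2mKE) = √(2 × 6.645 × 10⁻²⁷ × 1.727 × 10⁻¹²) = 1.515 × 10⁻¹⁹ kg·m/s.
λ = h/p = 6.626 × 10⁻³⁴ / 1.515 × 10⁻¹⁹ = 4.37 × 10⁻¹⁵ m = 4.37 fm.

λ = 4.37 fm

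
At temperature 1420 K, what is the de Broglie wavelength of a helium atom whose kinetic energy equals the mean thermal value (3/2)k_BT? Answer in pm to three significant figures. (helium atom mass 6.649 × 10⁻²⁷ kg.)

λ = 33.5 pm

KE = (3/2)k_BT = 1.5 × 1.381 × 10⁻²³ × 1420 = 2.942 × 10⁻²⁰ J.
p = √(2mKE) = √(2 × 6.649 × 10⁻²⁷ × 2.942 × 10⁻²⁰) = 1.978 × 10⁻²³ kg·m/s.
λ = h/p = 3.35 × 10⁻¹¹ m = 33.5 pm.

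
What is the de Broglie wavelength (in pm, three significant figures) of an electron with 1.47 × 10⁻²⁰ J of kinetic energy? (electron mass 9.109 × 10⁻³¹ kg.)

p = √(2mKE) = √(2 × 9.109 × 10⁻³¹ × 1.470 × 10⁻²⁰) = 1.636 × 10⁻²⁵ kg·m/s.
λ = h/p = 6.626 × 10⁻³⁴ / 1.636 × 10⁻²⁵ = 4.05 × 10⁻⁹ m = 4050 pm.

λ = 4050 pm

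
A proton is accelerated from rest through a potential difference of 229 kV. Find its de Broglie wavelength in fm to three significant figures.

λ = 59.8 fm

KE = eV = 1.602 × 10⁻¹⁹ × 2.290 × 10⁵ = 3.669 × 10⁻¹⁴ J.
p = √(2mKE) = √(2 × 1.673 × 10⁻²⁷ × 3.669 × 10⁻¹⁴) = 1.108 × 10⁻²⁰ kg·m/s.
λ = h/p = 6.626 × 10⁻³⁴ / 1.108 × 10⁻²⁰ = 5.98 × 10⁻¹⁴ m = 59.8 fm.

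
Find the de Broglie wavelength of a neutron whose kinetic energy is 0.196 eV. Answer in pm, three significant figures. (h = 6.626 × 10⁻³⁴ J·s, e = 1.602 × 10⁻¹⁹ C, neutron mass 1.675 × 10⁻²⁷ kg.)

λ = 64.6 pm

KE = 0.196 eV = 3.140 × 10⁻²⁰ J.
p = √(2mKE) = √(2 × 1.675 × 10⁻²⁷ × 3.140 × 10⁻²⁰) = 1.026 × 10⁻²³ kg·m/s.
λ = h/p = 6.626 × 10⁻³⁴ / 1.026 × 10⁻²³ = 6.46 × 10⁻¹¹ m = 64.6 pm.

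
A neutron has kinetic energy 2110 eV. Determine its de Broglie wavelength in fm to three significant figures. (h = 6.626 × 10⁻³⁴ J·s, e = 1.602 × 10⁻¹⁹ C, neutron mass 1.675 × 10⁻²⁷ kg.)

λ = 623 fm

KE = 2110 eV = 3.380 × 10⁻¹⁶ J.
p = √(2mKE) = √(2 × 1.675 × 10⁻²⁷ × 3.380 × 10⁻¹⁶) = 1.064 × 10⁻²¹ kg·m/s.
λ = h/p = 6.626 × 10⁻³⁴ / 1.064 × 10⁻²¹ = 6.23 × 10⁻¹³ m = 623 fm.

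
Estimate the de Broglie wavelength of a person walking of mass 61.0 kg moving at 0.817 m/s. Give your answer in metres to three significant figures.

p = mv = 61.0 × 0.817 = 4.984 × 10¹ kg·m/s.
λ = h/p = 6.626 × 10⁻³⁴ / 4.984 × 10¹ = 1.33 × 10⁻³⁵ m.

λ = 1.33 × 10⁻³⁵ m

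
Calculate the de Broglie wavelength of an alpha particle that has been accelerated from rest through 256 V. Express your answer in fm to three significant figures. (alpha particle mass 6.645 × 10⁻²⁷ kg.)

KE = 2eV = 2 × 1.602 × 10⁻¹⁹ × 256.0 = 8.202 × 10⁻¹⁷ J.
p = √(2mKE) = √(2 × 6.645 × 10⁻²⁷ × 8.202 × 10⁻¹⁷) = 1.044 × 10⁻²¹ kg·m/s.
λ = h/p = 6.626 × 10⁻³⁴ / 1.044 × 10⁻²¹ = 6.35 × 10⁻¹³ m = 635 fm.

λ = 635 fm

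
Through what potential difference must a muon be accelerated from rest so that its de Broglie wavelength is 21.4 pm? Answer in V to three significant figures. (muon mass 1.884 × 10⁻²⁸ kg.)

V = 15.9 V

p = h/λ = 6.626 × 10⁻³⁴ / 2.140 × 10⁻¹¹ = 3.096 × 10⁻²³ kg·m/s.
KE = p²/(2m) = 2.544 × 10⁻¹⁸ J.
V = KE/e = 2.544 × 10⁻¹⁸ / (1.602 × 10⁻¹⁹) = 15.9 V.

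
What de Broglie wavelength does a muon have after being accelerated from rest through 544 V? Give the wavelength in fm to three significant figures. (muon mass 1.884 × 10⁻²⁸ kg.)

λ = 3660 fm

KE = eV = 1.602 × 10⁻¹⁹ × 544.0 = 8.715 × 10⁻¹⁷ J.
p = √(2mKE) = √(2 × 1.884 × 10⁻²⁸ × 8.715 × 10⁻¹⁷) = 1.812 × 10⁻²² kg·m/s.
λ = h/p = 6.626 × 10⁻³⁴ / 1.812 × 10⁻²² = 3.66 × 10⁻¹² m = 3660 fm.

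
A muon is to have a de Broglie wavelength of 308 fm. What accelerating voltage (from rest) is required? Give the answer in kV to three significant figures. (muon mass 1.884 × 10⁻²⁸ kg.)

p = h/λ = 6.626 × 10⁻³⁴ / 3.080 × 10⁻¹³ = 2.151 × 10⁻²¹ kg·m/s.
KE = p²/(2m) = 1.228 × 10⁻¹⁴ J.
V = KE/e = 1.228 × 10⁻¹⁴ / (1.602 × 10⁻¹⁹) = 76.7 kV.

V = 76.7 kV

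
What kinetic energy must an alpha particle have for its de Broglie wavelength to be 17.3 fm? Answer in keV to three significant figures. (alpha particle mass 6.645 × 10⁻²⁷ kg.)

p = h/λ = 6.626 × 10⁻³⁴ / 1.730 × 10⁻¹⁴ = 3.830 × 10⁻²⁰ kg·m/s.
KE = p²/(2m) = (3.830 × 10⁻²⁰)² / (2 × 6.645 × 10⁻²⁷) = 1.104 × 10⁻¹³ J = 689 keV.

KE = 689 keV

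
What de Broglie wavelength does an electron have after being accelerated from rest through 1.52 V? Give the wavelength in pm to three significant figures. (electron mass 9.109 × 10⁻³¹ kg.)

KE = eV = 1.602 × 10⁻¹⁹ × 1.520 = 2.435 × 10⁻¹⁹ J.
p = √(2mKE) = √(2 × 9.109 × 10⁻³¹ × 2.435 × 10⁻¹⁹) = 6.660 × 10⁻²⁵ kg·m/s.
λ = h/p = 6.626 × 10⁻³⁴ / 6.660 × 10⁻²⁵ = 9.95 × 10⁻¹⁰ m = 995 pm.

λ = 995 pm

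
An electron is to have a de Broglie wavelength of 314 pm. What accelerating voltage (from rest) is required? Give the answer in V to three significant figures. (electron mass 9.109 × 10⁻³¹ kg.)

V = 15.3 V

p = h/λ = 6.626 × 10⁻³⁴ / 3.140 × 10⁻¹⁰ = 2.110 × 10⁻²⁴ kg·m/s.
KE = p²/(2m) = 2.444 × 10⁻¹⁸ J.
V = KE/e = 2.444 × 10⁻¹⁸ / (1.602 × 10⁻¹⁹) = 15.3 V.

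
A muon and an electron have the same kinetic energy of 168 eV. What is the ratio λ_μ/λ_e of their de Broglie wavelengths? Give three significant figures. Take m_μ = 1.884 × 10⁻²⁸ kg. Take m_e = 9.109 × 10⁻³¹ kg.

λ_μ/λ_e = 0.0695

At fixed KE, p = √(2mKE) so λ = h/p ∝ 1/√m.
λ_μ/λ_e = √(m_e/m_μ) = √(9.109 × 10⁻³¹/1.884 × 10⁻²⁸) = √(4.835 × 10⁻³) = 0.0695.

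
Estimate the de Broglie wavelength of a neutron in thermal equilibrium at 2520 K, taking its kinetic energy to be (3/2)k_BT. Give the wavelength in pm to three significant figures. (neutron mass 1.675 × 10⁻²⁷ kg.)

λ = 50.1 pm

KE = (3/2)k_BT = 1.5 × 1.381 × 10⁻²³ × 2520 = 5.220 × 10⁻²⁰ J.
p = √(2mKE) = √(2 × 1.675 × 10⁻²⁷ × 5.220 × 10⁻²⁰) = 1.322 × 10⁻²³ kg·m/s.
λ = h/p = 5.01 × 10⁻¹¹ m = 50.1 pm.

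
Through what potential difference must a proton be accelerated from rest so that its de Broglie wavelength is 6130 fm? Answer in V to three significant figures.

p = h/λ = 6.626 × 10⁻³⁴ / 6.130 × 10⁻¹² = 1.081 × 10⁻²² kg·m/s.
KE = p²/(2m) = 3.492 × 10⁻¹⁸ J.
V = KE/e = 3.492 × 10⁻¹⁸ / (1.602 × 10⁻¹⁹) = 21.8 V.

V = 21.8 V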